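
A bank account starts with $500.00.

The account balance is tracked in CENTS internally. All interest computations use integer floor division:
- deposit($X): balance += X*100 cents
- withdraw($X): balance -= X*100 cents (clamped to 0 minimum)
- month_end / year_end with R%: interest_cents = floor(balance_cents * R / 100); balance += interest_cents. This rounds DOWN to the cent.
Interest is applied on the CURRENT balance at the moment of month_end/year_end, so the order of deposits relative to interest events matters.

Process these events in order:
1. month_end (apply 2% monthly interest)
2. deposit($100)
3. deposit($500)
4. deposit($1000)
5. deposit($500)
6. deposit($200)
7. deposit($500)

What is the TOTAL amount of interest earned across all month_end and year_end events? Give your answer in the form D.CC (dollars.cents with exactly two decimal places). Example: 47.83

Answer: 10.00

Derivation:
After 1 (month_end (apply 2% monthly interest)): balance=$510.00 total_interest=$10.00
After 2 (deposit($100)): balance=$610.00 total_interest=$10.00
After 3 (deposit($500)): balance=$1110.00 total_interest=$10.00
After 4 (deposit($1000)): balance=$2110.00 total_interest=$10.00
After 5 (deposit($500)): balance=$2610.00 total_interest=$10.00
After 6 (deposit($200)): balance=$2810.00 total_interest=$10.00
After 7 (deposit($500)): balance=$3310.00 total_interest=$10.00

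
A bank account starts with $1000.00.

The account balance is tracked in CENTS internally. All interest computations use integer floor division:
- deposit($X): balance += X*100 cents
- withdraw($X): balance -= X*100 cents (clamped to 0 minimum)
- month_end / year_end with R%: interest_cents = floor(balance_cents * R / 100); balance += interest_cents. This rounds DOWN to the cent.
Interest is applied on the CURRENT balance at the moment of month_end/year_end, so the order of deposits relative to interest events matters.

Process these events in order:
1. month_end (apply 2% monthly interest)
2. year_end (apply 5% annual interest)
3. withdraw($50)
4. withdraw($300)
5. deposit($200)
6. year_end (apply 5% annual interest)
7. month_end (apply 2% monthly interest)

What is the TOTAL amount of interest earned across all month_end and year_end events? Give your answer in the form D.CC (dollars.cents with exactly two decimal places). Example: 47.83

After 1 (month_end (apply 2% monthly interest)): balance=$1020.00 total_interest=$20.00
After 2 (year_end (apply 5% annual interest)): balance=$1071.00 total_interest=$71.00
After 3 (withdraw($50)): balance=$1021.00 total_interest=$71.00
After 4 (withdraw($300)): balance=$721.00 total_interest=$71.00
After 5 (deposit($200)): balance=$921.00 total_interest=$71.00
After 6 (year_end (apply 5% annual interest)): balance=$967.05 total_interest=$117.05
After 7 (month_end (apply 2% monthly interest)): balance=$986.39 total_interest=$136.39

Answer: 136.39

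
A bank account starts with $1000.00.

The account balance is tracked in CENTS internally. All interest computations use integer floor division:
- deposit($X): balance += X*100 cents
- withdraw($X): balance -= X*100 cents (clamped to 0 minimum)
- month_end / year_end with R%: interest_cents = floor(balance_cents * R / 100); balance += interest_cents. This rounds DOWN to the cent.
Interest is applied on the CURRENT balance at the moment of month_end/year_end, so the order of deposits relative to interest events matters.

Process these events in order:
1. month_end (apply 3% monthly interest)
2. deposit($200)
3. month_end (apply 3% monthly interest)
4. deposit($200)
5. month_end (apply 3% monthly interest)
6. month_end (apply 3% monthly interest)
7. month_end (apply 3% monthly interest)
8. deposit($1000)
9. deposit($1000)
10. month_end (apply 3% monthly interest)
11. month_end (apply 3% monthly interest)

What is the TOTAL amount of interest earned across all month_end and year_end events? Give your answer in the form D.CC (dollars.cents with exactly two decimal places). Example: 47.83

Answer: 422.30

Derivation:
After 1 (month_end (apply 3% monthly interest)): balance=$1030.00 total_interest=$30.00
After 2 (deposit($200)): balance=$1230.00 total_interest=$30.00
After 3 (month_end (apply 3% monthly interest)): balance=$1266.90 total_interest=$66.90
After 4 (deposit($200)): balance=$1466.90 total_interest=$66.90
After 5 (month_end (apply 3% monthly interest)): balance=$1510.90 total_interest=$110.90
After 6 (month_end (apply 3% monthly interest)): balance=$1556.22 total_interest=$156.22
After 7 (month_end (apply 3% monthly interest)): balance=$1602.90 total_interest=$202.90
After 8 (deposit($1000)): balance=$2602.90 total_interest=$202.90
After 9 (deposit($1000)): balance=$3602.90 total_interest=$202.90
After 10 (month_end (apply 3% monthly interest)): balance=$3710.98 total_interest=$310.98
After 11 (month_end (apply 3% monthly interest)): balance=$3822.30 total_interest=$422.30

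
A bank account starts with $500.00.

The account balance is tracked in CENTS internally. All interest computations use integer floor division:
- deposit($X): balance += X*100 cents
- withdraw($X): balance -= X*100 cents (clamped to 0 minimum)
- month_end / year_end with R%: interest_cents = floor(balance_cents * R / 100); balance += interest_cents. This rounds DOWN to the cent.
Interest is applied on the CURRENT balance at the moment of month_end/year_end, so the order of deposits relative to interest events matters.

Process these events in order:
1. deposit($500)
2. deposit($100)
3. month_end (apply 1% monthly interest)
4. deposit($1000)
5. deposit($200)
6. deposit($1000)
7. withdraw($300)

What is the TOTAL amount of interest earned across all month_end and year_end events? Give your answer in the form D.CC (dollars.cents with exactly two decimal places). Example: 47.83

After 1 (deposit($500)): balance=$1000.00 total_interest=$0.00
After 2 (deposit($100)): balance=$1100.00 total_interest=$0.00
After 3 (month_end (apply 1% monthly interest)): balance=$1111.00 total_interest=$11.00
After 4 (deposit($1000)): balance=$2111.00 total_interest=$11.00
After 5 (deposit($200)): balance=$2311.00 total_interest=$11.00
After 6 (deposit($1000)): balance=$3311.00 total_interest=$11.00
After 7 (withdraw($300)): balance=$3011.00 total_interest=$11.00

Answer: 11.00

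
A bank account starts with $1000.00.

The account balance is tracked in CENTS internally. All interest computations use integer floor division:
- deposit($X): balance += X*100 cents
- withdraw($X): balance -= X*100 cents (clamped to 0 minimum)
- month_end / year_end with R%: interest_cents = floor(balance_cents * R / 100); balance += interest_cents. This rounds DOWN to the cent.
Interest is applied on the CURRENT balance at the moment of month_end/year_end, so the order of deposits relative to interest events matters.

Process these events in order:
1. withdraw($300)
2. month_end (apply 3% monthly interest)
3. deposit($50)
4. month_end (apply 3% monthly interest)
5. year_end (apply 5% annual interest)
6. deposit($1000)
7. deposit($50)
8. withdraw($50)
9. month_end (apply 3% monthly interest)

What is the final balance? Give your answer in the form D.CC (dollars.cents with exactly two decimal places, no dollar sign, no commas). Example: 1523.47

Answer: 1888.84

Derivation:
After 1 (withdraw($300)): balance=$700.00 total_interest=$0.00
After 2 (month_end (apply 3% monthly interest)): balance=$721.00 total_interest=$21.00
After 3 (deposit($50)): balance=$771.00 total_interest=$21.00
After 4 (month_end (apply 3% monthly interest)): balance=$794.13 total_interest=$44.13
After 5 (year_end (apply 5% annual interest)): balance=$833.83 total_interest=$83.83
After 6 (deposit($1000)): balance=$1833.83 total_interest=$83.83
After 7 (deposit($50)): balance=$1883.83 total_interest=$83.83
After 8 (withdraw($50)): balance=$1833.83 total_interest=$83.83
After 9 (month_end (apply 3% monthly interest)): balance=$1888.84 total_interest=$138.84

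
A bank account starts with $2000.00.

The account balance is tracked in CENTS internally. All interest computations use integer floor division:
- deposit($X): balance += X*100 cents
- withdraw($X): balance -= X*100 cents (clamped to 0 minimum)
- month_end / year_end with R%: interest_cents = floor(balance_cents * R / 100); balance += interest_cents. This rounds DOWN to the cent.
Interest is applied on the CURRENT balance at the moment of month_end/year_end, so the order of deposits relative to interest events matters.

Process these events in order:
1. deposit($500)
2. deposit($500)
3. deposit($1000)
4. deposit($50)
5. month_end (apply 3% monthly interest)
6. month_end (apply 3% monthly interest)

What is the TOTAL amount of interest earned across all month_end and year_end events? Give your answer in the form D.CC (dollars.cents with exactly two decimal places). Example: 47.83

Answer: 246.64

Derivation:
After 1 (deposit($500)): balance=$2500.00 total_interest=$0.00
After 2 (deposit($500)): balance=$3000.00 total_interest=$0.00
After 3 (deposit($1000)): balance=$4000.00 total_interest=$0.00
After 4 (deposit($50)): balance=$4050.00 total_interest=$0.00
After 5 (month_end (apply 3% monthly interest)): balance=$4171.50 total_interest=$121.50
After 6 (month_end (apply 3% monthly interest)): balance=$4296.64 total_interest=$246.64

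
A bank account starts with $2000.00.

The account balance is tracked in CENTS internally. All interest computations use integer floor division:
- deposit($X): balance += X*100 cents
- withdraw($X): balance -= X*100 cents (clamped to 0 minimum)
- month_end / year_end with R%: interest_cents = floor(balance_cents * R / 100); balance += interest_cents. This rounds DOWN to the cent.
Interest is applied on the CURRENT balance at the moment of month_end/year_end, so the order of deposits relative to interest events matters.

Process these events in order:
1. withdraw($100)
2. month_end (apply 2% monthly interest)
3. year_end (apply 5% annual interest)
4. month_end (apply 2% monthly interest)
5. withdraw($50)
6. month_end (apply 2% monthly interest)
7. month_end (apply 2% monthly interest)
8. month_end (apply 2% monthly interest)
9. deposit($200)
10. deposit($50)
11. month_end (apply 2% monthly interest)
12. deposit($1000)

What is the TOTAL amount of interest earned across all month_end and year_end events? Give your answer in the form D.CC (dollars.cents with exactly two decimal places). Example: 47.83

After 1 (withdraw($100)): balance=$1900.00 total_interest=$0.00
After 2 (month_end (apply 2% monthly interest)): balance=$1938.00 total_interest=$38.00
After 3 (year_end (apply 5% annual interest)): balance=$2034.90 total_interest=$134.90
After 4 (month_end (apply 2% monthly interest)): balance=$2075.59 total_interest=$175.59
After 5 (withdraw($50)): balance=$2025.59 total_interest=$175.59
After 6 (month_end (apply 2% monthly interest)): balance=$2066.10 total_interest=$216.10
After 7 (month_end (apply 2% monthly interest)): balance=$2107.42 total_interest=$257.42
After 8 (month_end (apply 2% monthly interest)): balance=$2149.56 total_interest=$299.56
After 9 (deposit($200)): balance=$2349.56 total_interest=$299.56
After 10 (deposit($50)): balance=$2399.56 total_interest=$299.56
After 11 (month_end (apply 2% monthly interest)): balance=$2447.55 total_interest=$347.55
After 12 (deposit($1000)): balance=$3447.55 total_interest=$347.55

Answer: 347.55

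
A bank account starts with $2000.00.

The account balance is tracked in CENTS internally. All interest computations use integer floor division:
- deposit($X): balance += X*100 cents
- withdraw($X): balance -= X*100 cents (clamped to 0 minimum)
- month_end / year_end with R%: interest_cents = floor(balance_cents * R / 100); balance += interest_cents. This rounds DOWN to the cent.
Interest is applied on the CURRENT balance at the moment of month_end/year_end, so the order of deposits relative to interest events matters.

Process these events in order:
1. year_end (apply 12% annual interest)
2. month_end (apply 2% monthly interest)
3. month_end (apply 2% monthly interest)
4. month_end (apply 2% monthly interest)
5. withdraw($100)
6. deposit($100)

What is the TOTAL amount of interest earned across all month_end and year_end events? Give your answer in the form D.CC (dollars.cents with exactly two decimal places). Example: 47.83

Answer: 377.09

Derivation:
After 1 (year_end (apply 12% annual interest)): balance=$2240.00 total_interest=$240.00
After 2 (month_end (apply 2% monthly interest)): balance=$2284.80 total_interest=$284.80
After 3 (month_end (apply 2% monthly interest)): balance=$2330.49 total_interest=$330.49
After 4 (month_end (apply 2% monthly interest)): balance=$2377.09 total_interest=$377.09
After 5 (withdraw($100)): balance=$2277.09 total_interest=$377.09
After 6 (deposit($100)): balance=$2377.09 total_interest=$377.09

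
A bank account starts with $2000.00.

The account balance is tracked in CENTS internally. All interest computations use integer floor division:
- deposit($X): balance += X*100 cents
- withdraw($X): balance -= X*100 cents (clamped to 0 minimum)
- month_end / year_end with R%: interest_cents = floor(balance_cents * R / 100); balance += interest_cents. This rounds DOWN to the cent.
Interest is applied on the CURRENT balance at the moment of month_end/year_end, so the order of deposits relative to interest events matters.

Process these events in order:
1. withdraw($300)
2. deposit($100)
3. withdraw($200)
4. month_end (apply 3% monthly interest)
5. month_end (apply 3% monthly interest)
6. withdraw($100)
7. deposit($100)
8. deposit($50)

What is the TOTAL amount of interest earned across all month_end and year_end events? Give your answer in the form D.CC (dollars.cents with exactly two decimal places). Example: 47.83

Answer: 97.44

Derivation:
After 1 (withdraw($300)): balance=$1700.00 total_interest=$0.00
After 2 (deposit($100)): balance=$1800.00 total_interest=$0.00
After 3 (withdraw($200)): balance=$1600.00 total_interest=$0.00
After 4 (month_end (apply 3% monthly interest)): balance=$1648.00 total_interest=$48.00
After 5 (month_end (apply 3% monthly interest)): balance=$1697.44 total_interest=$97.44
After 6 (withdraw($100)): balance=$1597.44 total_interest=$97.44
After 7 (deposit($100)): balance=$1697.44 total_interest=$97.44
After 8 (deposit($50)): balance=$1747.44 total_interest=$97.44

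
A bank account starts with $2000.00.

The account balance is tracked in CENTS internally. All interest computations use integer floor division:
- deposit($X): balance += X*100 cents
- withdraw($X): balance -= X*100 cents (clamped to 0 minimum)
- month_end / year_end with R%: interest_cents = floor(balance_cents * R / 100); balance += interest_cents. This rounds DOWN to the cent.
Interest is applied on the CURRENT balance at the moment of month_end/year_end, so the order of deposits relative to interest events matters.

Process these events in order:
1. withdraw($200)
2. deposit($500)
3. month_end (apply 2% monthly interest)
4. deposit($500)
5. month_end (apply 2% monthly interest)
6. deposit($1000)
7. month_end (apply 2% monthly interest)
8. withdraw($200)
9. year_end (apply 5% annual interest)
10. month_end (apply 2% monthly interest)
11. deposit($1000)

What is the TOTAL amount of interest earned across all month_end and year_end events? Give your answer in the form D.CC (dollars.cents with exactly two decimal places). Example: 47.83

Answer: 449.41

Derivation:
After 1 (withdraw($200)): balance=$1800.00 total_interest=$0.00
After 2 (deposit($500)): balance=$2300.00 total_interest=$0.00
After 3 (month_end (apply 2% monthly interest)): balance=$2346.00 total_interest=$46.00
After 4 (deposit($500)): balance=$2846.00 total_interest=$46.00
After 5 (month_end (apply 2% monthly interest)): balance=$2902.92 total_interest=$102.92
After 6 (deposit($1000)): balance=$3902.92 total_interest=$102.92
After 7 (month_end (apply 2% monthly interest)): balance=$3980.97 total_interest=$180.97
After 8 (withdraw($200)): balance=$3780.97 total_interest=$180.97
After 9 (year_end (apply 5% annual interest)): balance=$3970.01 total_interest=$370.01
After 10 (month_end (apply 2% monthly interest)): balance=$4049.41 total_interest=$449.41
After 11 (deposit($1000)): balance=$5049.41 total_interest=$449.41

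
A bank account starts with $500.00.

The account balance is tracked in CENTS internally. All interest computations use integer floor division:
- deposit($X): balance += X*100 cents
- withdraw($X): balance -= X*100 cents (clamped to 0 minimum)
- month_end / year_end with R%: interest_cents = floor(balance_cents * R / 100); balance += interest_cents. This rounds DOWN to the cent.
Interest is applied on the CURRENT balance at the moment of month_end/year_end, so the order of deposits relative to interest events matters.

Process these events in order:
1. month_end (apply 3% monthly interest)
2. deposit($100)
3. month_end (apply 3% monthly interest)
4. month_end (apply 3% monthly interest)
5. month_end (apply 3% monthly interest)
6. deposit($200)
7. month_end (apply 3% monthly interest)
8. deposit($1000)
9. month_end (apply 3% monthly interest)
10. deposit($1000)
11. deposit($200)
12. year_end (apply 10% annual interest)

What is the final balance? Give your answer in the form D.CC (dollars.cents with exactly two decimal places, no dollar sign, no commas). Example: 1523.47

After 1 (month_end (apply 3% monthly interest)): balance=$515.00 total_interest=$15.00
After 2 (deposit($100)): balance=$615.00 total_interest=$15.00
After 3 (month_end (apply 3% monthly interest)): balance=$633.45 total_interest=$33.45
After 4 (month_end (apply 3% monthly interest)): balance=$652.45 total_interest=$52.45
After 5 (month_end (apply 3% monthly interest)): balance=$672.02 total_interest=$72.02
After 6 (deposit($200)): balance=$872.02 total_interest=$72.02
After 7 (month_end (apply 3% monthly interest)): balance=$898.18 total_interest=$98.18
After 8 (deposit($1000)): balance=$1898.18 total_interest=$98.18
After 9 (month_end (apply 3% monthly interest)): balance=$1955.12 total_interest=$155.12
After 10 (deposit($1000)): balance=$2955.12 total_interest=$155.12
After 11 (deposit($200)): balance=$3155.12 total_interest=$155.12
After 12 (year_end (apply 10% annual interest)): balance=$3470.63 total_interest=$470.63

Answer: 3470.63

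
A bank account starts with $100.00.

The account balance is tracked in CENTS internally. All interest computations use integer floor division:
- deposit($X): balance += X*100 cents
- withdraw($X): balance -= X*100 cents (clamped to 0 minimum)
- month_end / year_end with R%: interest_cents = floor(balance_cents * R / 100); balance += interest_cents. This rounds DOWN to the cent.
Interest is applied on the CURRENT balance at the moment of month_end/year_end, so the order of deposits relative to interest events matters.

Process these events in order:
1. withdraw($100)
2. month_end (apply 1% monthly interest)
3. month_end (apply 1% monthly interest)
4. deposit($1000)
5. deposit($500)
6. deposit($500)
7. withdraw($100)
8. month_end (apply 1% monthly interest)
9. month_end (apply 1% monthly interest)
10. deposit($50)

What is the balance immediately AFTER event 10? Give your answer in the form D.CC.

Answer: 1988.19

Derivation:
After 1 (withdraw($100)): balance=$0.00 total_interest=$0.00
After 2 (month_end (apply 1% monthly interest)): balance=$0.00 total_interest=$0.00
After 3 (month_end (apply 1% monthly interest)): balance=$0.00 total_interest=$0.00
After 4 (deposit($1000)): balance=$1000.00 total_interest=$0.00
After 5 (deposit($500)): balance=$1500.00 total_interest=$0.00
After 6 (deposit($500)): balance=$2000.00 total_interest=$0.00
After 7 (withdraw($100)): balance=$1900.00 total_interest=$0.00
After 8 (month_end (apply 1% monthly interest)): balance=$1919.00 total_interest=$19.00
After 9 (month_end (apply 1% monthly interest)): balance=$1938.19 total_interest=$38.19
After 10 (deposit($50)): balance=$1988.19 total_interest=$38.19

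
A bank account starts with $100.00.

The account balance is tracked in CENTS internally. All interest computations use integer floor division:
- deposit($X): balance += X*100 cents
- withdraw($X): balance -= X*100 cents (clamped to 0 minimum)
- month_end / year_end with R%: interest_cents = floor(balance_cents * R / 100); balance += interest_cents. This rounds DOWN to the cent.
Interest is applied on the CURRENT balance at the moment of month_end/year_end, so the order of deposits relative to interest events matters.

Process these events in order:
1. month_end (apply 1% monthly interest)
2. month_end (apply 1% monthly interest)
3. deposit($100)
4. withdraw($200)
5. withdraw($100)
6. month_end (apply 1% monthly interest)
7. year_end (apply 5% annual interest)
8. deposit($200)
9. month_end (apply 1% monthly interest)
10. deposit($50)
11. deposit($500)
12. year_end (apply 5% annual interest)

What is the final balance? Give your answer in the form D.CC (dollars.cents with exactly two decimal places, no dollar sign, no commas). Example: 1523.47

Answer: 789.60

Derivation:
After 1 (month_end (apply 1% monthly interest)): balance=$101.00 total_interest=$1.00
After 2 (month_end (apply 1% monthly interest)): balance=$102.01 total_interest=$2.01
After 3 (deposit($100)): balance=$202.01 total_interest=$2.01
After 4 (withdraw($200)): balance=$2.01 total_interest=$2.01
After 5 (withdraw($100)): balance=$0.00 total_interest=$2.01
After 6 (month_end (apply 1% monthly interest)): balance=$0.00 total_interest=$2.01
After 7 (year_end (apply 5% annual interest)): balance=$0.00 total_interest=$2.01
After 8 (deposit($200)): balance=$200.00 total_interest=$2.01
After 9 (month_end (apply 1% monthly interest)): balance=$202.00 total_interest=$4.01
After 10 (deposit($50)): balance=$252.00 total_interest=$4.01
After 11 (deposit($500)): balance=$752.00 total_interest=$4.01
After 12 (year_end (apply 5% annual interest)): balance=$789.60 total_interest=$41.61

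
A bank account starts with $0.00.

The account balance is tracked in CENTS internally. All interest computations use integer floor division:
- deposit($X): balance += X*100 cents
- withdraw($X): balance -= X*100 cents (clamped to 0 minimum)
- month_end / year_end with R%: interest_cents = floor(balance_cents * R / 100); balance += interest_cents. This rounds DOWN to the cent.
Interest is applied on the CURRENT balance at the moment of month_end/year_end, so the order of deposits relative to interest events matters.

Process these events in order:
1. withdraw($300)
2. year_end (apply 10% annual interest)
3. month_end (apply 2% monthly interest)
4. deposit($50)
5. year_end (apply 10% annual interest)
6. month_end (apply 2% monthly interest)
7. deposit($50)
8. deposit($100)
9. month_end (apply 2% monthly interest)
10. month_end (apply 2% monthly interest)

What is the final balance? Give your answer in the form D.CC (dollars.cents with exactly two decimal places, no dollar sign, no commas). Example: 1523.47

Answer: 214.42

Derivation:
After 1 (withdraw($300)): balance=$0.00 total_interest=$0.00
After 2 (year_end (apply 10% annual interest)): balance=$0.00 total_interest=$0.00
After 3 (month_end (apply 2% monthly interest)): balance=$0.00 total_interest=$0.00
After 4 (deposit($50)): balance=$50.00 total_interest=$0.00
After 5 (year_end (apply 10% annual interest)): balance=$55.00 total_interest=$5.00
After 6 (month_end (apply 2% monthly interest)): balance=$56.10 total_interest=$6.10
After 7 (deposit($50)): balance=$106.10 total_interest=$6.10
After 8 (deposit($100)): balance=$206.10 total_interest=$6.10
After 9 (month_end (apply 2% monthly interest)): balance=$210.22 total_interest=$10.22
After 10 (month_end (apply 2% monthly interest)): balance=$214.42 total_interest=$14.42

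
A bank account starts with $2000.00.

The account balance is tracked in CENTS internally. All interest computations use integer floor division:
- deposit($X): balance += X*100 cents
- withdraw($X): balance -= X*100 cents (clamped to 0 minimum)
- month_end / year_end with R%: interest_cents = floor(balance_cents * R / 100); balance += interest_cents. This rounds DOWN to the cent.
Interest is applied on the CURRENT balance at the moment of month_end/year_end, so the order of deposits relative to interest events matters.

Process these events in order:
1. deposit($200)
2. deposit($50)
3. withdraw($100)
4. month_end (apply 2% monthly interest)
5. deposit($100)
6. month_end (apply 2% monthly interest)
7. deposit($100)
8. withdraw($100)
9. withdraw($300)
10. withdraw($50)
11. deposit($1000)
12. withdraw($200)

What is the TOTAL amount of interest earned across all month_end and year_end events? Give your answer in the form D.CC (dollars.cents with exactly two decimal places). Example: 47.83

After 1 (deposit($200)): balance=$2200.00 total_interest=$0.00
After 2 (deposit($50)): balance=$2250.00 total_interest=$0.00
After 3 (withdraw($100)): balance=$2150.00 total_interest=$0.00
After 4 (month_end (apply 2% monthly interest)): balance=$2193.00 total_interest=$43.00
After 5 (deposit($100)): balance=$2293.00 total_interest=$43.00
After 6 (month_end (apply 2% monthly interest)): balance=$2338.86 total_interest=$88.86
After 7 (deposit($100)): balance=$2438.86 total_interest=$88.86
After 8 (withdraw($100)): balance=$2338.86 total_interest=$88.86
After 9 (withdraw($300)): balance=$2038.86 total_interest=$88.86
After 10 (withdraw($50)): balance=$1988.86 total_interest=$88.86
After 11 (deposit($1000)): balance=$2988.86 total_interest=$88.86
After 12 (withdraw($200)): balance=$2788.86 total_interest=$88.86

Answer: 88.86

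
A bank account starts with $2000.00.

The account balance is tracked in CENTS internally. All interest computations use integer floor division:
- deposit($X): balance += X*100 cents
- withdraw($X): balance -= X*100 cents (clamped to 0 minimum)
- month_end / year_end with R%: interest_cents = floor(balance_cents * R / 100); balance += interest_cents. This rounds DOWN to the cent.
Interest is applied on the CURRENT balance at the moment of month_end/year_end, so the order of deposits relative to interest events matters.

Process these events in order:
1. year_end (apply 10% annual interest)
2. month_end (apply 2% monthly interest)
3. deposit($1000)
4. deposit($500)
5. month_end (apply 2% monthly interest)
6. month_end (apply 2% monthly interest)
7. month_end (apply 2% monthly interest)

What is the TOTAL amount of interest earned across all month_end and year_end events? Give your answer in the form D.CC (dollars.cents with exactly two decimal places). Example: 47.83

After 1 (year_end (apply 10% annual interest)): balance=$2200.00 total_interest=$200.00
After 2 (month_end (apply 2% monthly interest)): balance=$2244.00 total_interest=$244.00
After 3 (deposit($1000)): balance=$3244.00 total_interest=$244.00
After 4 (deposit($500)): balance=$3744.00 total_interest=$244.00
After 5 (month_end (apply 2% monthly interest)): balance=$3818.88 total_interest=$318.88
After 6 (month_end (apply 2% monthly interest)): balance=$3895.25 total_interest=$395.25
After 7 (month_end (apply 2% monthly interest)): balance=$3973.15 total_interest=$473.15

Answer: 473.15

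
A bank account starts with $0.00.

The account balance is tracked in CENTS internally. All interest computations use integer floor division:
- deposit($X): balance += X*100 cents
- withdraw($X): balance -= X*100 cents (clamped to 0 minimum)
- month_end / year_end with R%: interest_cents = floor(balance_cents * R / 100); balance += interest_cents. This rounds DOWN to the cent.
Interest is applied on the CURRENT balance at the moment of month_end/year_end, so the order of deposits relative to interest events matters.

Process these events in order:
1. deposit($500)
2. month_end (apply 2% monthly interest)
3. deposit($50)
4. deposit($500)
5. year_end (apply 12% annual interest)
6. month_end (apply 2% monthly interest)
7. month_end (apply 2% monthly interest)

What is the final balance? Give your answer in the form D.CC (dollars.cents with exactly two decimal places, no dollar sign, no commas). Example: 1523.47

After 1 (deposit($500)): balance=$500.00 total_interest=$0.00
After 2 (month_end (apply 2% monthly interest)): balance=$510.00 total_interest=$10.00
After 3 (deposit($50)): balance=$560.00 total_interest=$10.00
After 4 (deposit($500)): balance=$1060.00 total_interest=$10.00
After 5 (year_end (apply 12% annual interest)): balance=$1187.20 total_interest=$137.20
After 6 (month_end (apply 2% monthly interest)): balance=$1210.94 total_interest=$160.94
After 7 (month_end (apply 2% monthly interest)): balance=$1235.15 total_interest=$185.15

Answer: 1235.15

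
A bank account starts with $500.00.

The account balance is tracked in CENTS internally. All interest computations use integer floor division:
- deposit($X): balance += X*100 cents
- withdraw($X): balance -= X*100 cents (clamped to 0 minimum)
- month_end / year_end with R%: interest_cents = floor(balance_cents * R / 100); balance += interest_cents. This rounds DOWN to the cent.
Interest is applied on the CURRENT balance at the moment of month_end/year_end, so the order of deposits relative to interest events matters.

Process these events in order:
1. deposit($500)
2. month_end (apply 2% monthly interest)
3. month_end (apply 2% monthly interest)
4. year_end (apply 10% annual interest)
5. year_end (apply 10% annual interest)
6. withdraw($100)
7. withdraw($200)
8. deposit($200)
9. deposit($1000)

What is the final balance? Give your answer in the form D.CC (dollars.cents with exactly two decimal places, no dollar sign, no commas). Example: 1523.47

Answer: 2158.88

Derivation:
After 1 (deposit($500)): balance=$1000.00 total_interest=$0.00
After 2 (month_end (apply 2% monthly interest)): balance=$1020.00 total_interest=$20.00
After 3 (month_end (apply 2% monthly interest)): balance=$1040.40 total_interest=$40.40
After 4 (year_end (apply 10% annual interest)): balance=$1144.44 total_interest=$144.44
After 5 (year_end (apply 10% annual interest)): balance=$1258.88 total_interest=$258.88
After 6 (withdraw($100)): balance=$1158.88 total_interest=$258.88
After 7 (withdraw($200)): balance=$958.88 total_interest=$258.88
After 8 (deposit($200)): balance=$1158.88 total_interest=$258.88
After 9 (deposit($1000)): balance=$2158.88 total_interest=$258.88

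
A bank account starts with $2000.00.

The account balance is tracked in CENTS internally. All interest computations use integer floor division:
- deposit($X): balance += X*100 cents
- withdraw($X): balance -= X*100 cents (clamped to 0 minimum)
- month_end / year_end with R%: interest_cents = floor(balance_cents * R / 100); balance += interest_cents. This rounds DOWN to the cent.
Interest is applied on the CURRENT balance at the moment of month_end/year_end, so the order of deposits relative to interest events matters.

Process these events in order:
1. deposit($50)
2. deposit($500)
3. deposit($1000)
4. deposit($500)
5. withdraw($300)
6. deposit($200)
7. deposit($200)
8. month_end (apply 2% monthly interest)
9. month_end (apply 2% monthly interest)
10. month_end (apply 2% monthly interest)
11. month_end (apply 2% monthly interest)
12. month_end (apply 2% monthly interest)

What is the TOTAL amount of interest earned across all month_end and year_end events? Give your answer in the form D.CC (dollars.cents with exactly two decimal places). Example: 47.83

After 1 (deposit($50)): balance=$2050.00 total_interest=$0.00
After 2 (deposit($500)): balance=$2550.00 total_interest=$0.00
After 3 (deposit($1000)): balance=$3550.00 total_interest=$0.00
After 4 (deposit($500)): balance=$4050.00 total_interest=$0.00
After 5 (withdraw($300)): balance=$3750.00 total_interest=$0.00
After 6 (deposit($200)): balance=$3950.00 total_interest=$0.00
After 7 (deposit($200)): balance=$4150.00 total_interest=$0.00
After 8 (month_end (apply 2% monthly interest)): balance=$4233.00 total_interest=$83.00
After 9 (month_end (apply 2% monthly interest)): balance=$4317.66 total_interest=$167.66
After 10 (month_end (apply 2% monthly interest)): balance=$4404.01 total_interest=$254.01
After 11 (month_end (apply 2% monthly interest)): balance=$4492.09 total_interest=$342.09
After 12 (month_end (apply 2% monthly interest)): balance=$4581.93 total_interest=$431.93

Answer: 431.93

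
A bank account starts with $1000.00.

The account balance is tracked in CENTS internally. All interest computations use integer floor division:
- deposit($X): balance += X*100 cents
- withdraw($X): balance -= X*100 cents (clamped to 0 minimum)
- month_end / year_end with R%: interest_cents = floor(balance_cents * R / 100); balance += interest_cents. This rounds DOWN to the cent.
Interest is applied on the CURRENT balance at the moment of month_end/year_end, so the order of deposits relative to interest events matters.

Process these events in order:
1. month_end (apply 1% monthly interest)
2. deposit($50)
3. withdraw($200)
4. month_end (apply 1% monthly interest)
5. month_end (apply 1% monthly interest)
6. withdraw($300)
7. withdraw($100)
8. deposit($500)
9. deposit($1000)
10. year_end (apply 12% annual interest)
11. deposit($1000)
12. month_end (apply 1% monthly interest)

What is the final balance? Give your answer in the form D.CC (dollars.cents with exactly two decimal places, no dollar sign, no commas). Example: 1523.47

After 1 (month_end (apply 1% monthly interest)): balance=$1010.00 total_interest=$10.00
After 2 (deposit($50)): balance=$1060.00 total_interest=$10.00
After 3 (withdraw($200)): balance=$860.00 total_interest=$10.00
After 4 (month_end (apply 1% monthly interest)): balance=$868.60 total_interest=$18.60
After 5 (month_end (apply 1% monthly interest)): balance=$877.28 total_interest=$27.28
After 6 (withdraw($300)): balance=$577.28 total_interest=$27.28
After 7 (withdraw($100)): balance=$477.28 total_interest=$27.28
After 8 (deposit($500)): balance=$977.28 total_interest=$27.28
After 9 (deposit($1000)): balance=$1977.28 total_interest=$27.28
After 10 (year_end (apply 12% annual interest)): balance=$2214.55 total_interest=$264.55
After 11 (deposit($1000)): balance=$3214.55 total_interest=$264.55
After 12 (month_end (apply 1% monthly interest)): balance=$3246.69 total_interest=$296.69

Answer: 3246.69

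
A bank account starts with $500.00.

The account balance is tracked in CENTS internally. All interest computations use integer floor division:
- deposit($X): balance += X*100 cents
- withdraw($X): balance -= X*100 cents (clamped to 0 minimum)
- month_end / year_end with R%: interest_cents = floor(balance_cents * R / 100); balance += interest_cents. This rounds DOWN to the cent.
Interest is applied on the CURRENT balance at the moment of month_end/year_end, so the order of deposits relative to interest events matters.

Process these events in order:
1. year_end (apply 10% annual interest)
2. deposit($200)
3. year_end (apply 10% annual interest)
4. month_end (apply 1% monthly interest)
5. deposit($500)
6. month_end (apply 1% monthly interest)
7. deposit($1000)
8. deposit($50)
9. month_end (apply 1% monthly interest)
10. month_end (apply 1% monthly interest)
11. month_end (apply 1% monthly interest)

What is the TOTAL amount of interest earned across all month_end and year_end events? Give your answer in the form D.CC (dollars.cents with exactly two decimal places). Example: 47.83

After 1 (year_end (apply 10% annual interest)): balance=$550.00 total_interest=$50.00
After 2 (deposit($200)): balance=$750.00 total_interest=$50.00
After 3 (year_end (apply 10% annual interest)): balance=$825.00 total_interest=$125.00
After 4 (month_end (apply 1% monthly interest)): balance=$833.25 total_interest=$133.25
After 5 (deposit($500)): balance=$1333.25 total_interest=$133.25
After 6 (month_end (apply 1% monthly interest)): balance=$1346.58 total_interest=$146.58
After 7 (deposit($1000)): balance=$2346.58 total_interest=$146.58
After 8 (deposit($50)): balance=$2396.58 total_interest=$146.58
After 9 (month_end (apply 1% monthly interest)): balance=$2420.54 total_interest=$170.54
After 10 (month_end (apply 1% monthly interest)): balance=$2444.74 total_interest=$194.74
After 11 (month_end (apply 1% monthly interest)): balance=$2469.18 total_interest=$219.18

Answer: 219.18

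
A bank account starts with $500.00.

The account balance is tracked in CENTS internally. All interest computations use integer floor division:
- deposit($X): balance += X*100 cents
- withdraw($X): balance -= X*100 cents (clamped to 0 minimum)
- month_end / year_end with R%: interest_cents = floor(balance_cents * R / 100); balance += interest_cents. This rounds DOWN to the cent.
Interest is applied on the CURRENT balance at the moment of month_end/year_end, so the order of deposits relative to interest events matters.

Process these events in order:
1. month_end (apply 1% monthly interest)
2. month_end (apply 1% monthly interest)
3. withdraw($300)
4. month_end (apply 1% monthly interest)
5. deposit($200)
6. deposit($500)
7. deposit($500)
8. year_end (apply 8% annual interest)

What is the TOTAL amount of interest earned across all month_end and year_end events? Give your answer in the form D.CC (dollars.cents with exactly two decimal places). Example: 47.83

After 1 (month_end (apply 1% monthly interest)): balance=$505.00 total_interest=$5.00
After 2 (month_end (apply 1% monthly interest)): balance=$510.05 total_interest=$10.05
After 3 (withdraw($300)): balance=$210.05 total_interest=$10.05
After 4 (month_end (apply 1% monthly interest)): balance=$212.15 total_interest=$12.15
After 5 (deposit($200)): balance=$412.15 total_interest=$12.15
After 6 (deposit($500)): balance=$912.15 total_interest=$12.15
After 7 (deposit($500)): balance=$1412.15 total_interest=$12.15
After 8 (year_end (apply 8% annual interest)): balance=$1525.12 total_interest=$125.12

Answer: 125.12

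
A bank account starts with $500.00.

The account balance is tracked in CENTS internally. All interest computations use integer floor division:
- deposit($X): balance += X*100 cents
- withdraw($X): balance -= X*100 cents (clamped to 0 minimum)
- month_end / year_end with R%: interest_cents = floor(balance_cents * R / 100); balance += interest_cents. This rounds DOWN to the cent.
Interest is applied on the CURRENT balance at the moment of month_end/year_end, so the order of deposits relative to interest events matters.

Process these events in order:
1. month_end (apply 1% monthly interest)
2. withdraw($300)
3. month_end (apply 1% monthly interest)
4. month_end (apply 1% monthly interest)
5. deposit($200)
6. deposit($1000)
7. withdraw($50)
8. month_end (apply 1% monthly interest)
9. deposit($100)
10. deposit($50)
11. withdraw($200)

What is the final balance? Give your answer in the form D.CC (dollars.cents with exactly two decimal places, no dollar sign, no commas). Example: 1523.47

Answer: 1322.71

Derivation:
After 1 (month_end (apply 1% monthly interest)): balance=$505.00 total_interest=$5.00
After 2 (withdraw($300)): balance=$205.00 total_interest=$5.00
After 3 (month_end (apply 1% monthly interest)): balance=$207.05 total_interest=$7.05
After 4 (month_end (apply 1% monthly interest)): balance=$209.12 total_interest=$9.12
After 5 (deposit($200)): balance=$409.12 total_interest=$9.12
After 6 (deposit($1000)): balance=$1409.12 total_interest=$9.12
After 7 (withdraw($50)): balance=$1359.12 total_interest=$9.12
After 8 (month_end (apply 1% monthly interest)): balance=$1372.71 total_interest=$22.71
After 9 (deposit($100)): balance=$1472.71 total_interest=$22.71
After 10 (deposit($50)): balance=$1522.71 total_interest=$22.71
After 11 (withdraw($200)): balance=$1322.71 total_interest=$22.71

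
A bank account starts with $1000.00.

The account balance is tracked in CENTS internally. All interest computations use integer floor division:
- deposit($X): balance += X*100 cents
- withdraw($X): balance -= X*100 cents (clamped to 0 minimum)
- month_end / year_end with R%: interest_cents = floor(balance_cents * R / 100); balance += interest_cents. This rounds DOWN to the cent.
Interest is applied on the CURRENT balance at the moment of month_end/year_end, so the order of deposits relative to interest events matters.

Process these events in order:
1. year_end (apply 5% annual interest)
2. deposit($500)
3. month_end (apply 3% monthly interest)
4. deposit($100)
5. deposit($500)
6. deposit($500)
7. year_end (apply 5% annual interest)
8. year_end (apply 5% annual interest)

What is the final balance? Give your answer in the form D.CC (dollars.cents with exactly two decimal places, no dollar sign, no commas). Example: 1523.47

After 1 (year_end (apply 5% annual interest)): balance=$1050.00 total_interest=$50.00
After 2 (deposit($500)): balance=$1550.00 total_interest=$50.00
After 3 (month_end (apply 3% monthly interest)): balance=$1596.50 total_interest=$96.50
After 4 (deposit($100)): balance=$1696.50 total_interest=$96.50
After 5 (deposit($500)): balance=$2196.50 total_interest=$96.50
After 6 (deposit($500)): balance=$2696.50 total_interest=$96.50
After 7 (year_end (apply 5% annual interest)): balance=$2831.32 total_interest=$231.32
After 8 (year_end (apply 5% annual interest)): balance=$2972.88 total_interest=$372.88

Answer: 2972.88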